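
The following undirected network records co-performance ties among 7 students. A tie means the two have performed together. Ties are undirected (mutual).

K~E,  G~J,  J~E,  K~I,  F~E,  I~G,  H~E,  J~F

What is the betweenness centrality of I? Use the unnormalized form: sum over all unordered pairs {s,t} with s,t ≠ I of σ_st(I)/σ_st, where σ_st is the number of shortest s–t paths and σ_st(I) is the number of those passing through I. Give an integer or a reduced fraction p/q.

Pairs whose geodesics pass through I — K–G: 1.
All other pairs contribute 0.
Summing the contributions gives betweenness(I) = 1.

1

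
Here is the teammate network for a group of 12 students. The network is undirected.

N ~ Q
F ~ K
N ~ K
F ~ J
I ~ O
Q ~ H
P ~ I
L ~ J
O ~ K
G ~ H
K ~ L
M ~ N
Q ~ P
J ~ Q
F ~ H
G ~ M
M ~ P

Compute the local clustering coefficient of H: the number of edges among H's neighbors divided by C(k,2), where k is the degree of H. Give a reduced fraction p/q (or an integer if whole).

0

H's neighbors: F, G, and Q (k = 3).
Possible neighbor pairs: C(3,2) = 3. Edges among them: none → e = 0.
Clustering(H) = 0/3 = 0.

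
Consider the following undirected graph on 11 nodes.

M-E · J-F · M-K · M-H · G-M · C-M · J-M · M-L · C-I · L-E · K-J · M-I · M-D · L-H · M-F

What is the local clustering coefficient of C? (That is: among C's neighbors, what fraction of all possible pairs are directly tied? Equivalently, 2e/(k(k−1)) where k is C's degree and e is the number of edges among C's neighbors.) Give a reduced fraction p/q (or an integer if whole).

1

C's neighbors: I and M (k = 2).
Possible neighbor pairs: C(2,2) = 1. Edges among them: I–M → e = 1.
Clustering(C) = 1/1.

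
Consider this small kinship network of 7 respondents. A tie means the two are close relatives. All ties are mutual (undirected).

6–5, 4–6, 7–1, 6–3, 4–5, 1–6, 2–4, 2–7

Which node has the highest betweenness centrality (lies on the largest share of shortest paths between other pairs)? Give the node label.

Unnormalized betweenness of each node: 1:5/2, 2:3/2, 3:0, 4:7/2, 5:0, 6:15/2, 7:1.
6 has the largest value, 15/2, making it the main broker — the node through which the most shortest paths run.

6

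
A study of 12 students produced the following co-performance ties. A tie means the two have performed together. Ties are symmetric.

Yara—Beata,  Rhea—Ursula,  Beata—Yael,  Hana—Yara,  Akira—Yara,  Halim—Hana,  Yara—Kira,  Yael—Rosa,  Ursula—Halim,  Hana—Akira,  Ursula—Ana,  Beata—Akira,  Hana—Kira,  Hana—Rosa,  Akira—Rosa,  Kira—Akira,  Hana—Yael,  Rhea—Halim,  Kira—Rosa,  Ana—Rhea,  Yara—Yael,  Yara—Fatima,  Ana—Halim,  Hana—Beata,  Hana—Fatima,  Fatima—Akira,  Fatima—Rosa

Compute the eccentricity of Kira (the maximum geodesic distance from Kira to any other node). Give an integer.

Distances from Kira: Akira:1, Ana:3, Beata:2, Fatima:2, Halim:2, Hana:1, Rhea:3, Rosa:1, Ursula:3, Yael:2, Yara:1.
The largest is 3 (to Ana, Rhea, and Ursula), so the eccentricity of Kira is 3.

3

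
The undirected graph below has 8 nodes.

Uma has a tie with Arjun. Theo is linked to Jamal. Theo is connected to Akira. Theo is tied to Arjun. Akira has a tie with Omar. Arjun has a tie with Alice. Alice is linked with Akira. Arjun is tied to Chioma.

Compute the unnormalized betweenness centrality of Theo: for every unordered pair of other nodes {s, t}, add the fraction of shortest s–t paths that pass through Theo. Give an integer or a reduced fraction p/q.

9

Pairs whose geodesics pass through Theo — Chioma–Omar: 1/2; Chioma–Akira: 1/2; Chioma–Jamal: 1; Arjun–Omar: 1/2; Arjun–Akira: 1/2; Arjun–Jamal: 1; Omar–Jamal: 1; Omar–Uma: 1/2; Alice–Jamal: 2/2; Akira–Jamal: 1; Akira–Uma: 1/2; Jamal–Uma: 1.
All other pairs contribute 0.
Summing the contributions gives betweenness(Theo) = 9.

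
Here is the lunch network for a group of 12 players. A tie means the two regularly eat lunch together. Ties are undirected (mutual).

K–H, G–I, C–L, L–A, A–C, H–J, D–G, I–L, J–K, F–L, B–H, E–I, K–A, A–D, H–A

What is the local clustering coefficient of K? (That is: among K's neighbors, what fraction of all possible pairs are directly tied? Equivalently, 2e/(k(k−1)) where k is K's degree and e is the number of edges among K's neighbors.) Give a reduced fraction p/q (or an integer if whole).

K's neighbors: A, H, and J (k = 3).
Possible neighbor pairs: C(3,2) = 3. Edges among them: A–H, H–J → e = 2.
Clustering(K) = 2/3.

2/3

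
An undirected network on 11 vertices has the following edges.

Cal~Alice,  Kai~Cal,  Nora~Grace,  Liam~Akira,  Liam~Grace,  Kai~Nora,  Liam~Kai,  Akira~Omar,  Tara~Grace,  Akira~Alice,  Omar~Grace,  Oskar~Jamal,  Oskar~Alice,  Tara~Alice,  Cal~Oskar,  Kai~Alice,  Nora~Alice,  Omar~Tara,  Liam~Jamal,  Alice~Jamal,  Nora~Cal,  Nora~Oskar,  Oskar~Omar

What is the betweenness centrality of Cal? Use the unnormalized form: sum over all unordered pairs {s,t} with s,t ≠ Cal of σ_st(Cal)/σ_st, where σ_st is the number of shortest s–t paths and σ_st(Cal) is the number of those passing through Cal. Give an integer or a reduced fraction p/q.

11/24

Pairs whose geodesics pass through Cal — Oskar–Kai: 1/3; Kai–Omar: 1/8.
All other pairs contribute 0.
Summing the contributions gives betweenness(Cal) = 11/24.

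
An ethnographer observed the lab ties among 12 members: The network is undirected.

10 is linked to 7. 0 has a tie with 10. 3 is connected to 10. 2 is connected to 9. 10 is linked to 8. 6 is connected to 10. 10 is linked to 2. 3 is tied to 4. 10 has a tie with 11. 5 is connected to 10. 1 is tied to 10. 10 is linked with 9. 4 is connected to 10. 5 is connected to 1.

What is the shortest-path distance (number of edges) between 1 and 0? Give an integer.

One shortest route is 1 – 10 – 0, which uses 2 edges, and 1 and 0 are not directly tied, so nothing shorter exists. So d(1,0) = 2.

2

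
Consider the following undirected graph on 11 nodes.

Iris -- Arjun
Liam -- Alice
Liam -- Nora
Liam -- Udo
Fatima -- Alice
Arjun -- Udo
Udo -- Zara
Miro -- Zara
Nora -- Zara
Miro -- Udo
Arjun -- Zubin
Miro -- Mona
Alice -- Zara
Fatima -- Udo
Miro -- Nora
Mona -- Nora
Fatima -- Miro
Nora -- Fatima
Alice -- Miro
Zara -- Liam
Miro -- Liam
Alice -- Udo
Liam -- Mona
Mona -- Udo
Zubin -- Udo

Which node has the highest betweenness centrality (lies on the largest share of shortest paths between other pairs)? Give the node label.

Unnormalized betweenness of each node: Alice:1/2, Arjun:9, Fatima:21/20, Iris:0, Liam:49/30, Miro:37/15, Mona:4/5, Nora:13/12, Udo:269/12, Zara:21/20, Zubin:0.
Udo has the largest value, 269/12, making it the main broker — the node through which the most shortest paths run.

Udo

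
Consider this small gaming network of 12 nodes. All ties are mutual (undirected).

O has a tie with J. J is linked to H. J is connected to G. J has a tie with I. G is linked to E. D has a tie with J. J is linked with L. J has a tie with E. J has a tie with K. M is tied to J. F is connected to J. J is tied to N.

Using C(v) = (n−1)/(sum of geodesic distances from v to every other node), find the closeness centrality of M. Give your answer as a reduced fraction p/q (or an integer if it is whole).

Distances from M: D:2, E:2, F:2, G:2, H:2, I:2, J:1, K:2, L:2, N:2, O:2. Sum = 21.
n = 12, so closeness = 11/21.

11/21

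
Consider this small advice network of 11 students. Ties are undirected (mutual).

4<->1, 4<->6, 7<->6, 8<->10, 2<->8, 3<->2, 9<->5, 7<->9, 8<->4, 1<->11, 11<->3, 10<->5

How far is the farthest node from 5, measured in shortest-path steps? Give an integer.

Distances from 5: 1:4, 2:3, 3:4, 4:3, 6:3, 7:2, 8:2, 9:1, 10:1, 11:5.
The largest is 5 (to 11), so the eccentricity of 5 is 5.

5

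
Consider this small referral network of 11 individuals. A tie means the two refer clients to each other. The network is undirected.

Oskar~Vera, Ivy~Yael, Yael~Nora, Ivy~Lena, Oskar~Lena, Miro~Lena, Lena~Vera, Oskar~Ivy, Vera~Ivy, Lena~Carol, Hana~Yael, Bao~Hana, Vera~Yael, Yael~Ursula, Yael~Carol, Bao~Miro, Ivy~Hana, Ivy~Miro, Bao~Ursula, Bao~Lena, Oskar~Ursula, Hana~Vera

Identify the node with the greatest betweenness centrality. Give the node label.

Unnormalized betweenness of each node: Bao:17/6, Carol:2/3, Hana:11/6, Ivy:17/3, Lena:19/3, Miro:1/3, Nora:0, Oskar:3/2, Ursula:13/6, Vera:13/6, Yael:27/2.
Yael has the largest value, 27/2, making it the main broker — the node through which the most shortest paths run.

Yael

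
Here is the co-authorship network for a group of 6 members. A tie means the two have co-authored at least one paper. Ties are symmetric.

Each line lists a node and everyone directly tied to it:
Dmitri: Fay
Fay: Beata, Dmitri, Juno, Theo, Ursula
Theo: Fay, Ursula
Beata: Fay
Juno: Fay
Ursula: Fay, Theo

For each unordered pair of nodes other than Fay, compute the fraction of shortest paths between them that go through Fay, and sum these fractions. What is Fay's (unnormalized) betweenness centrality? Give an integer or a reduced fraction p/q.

9

Pairs whose geodesics pass through Fay — Beata–Ursula: 1; Beata–Dmitri: 1; Beata–Theo: 1; Beata–Juno: 1; Ursula–Dmitri: 1; Ursula–Juno: 1; Dmitri–Theo: 1; Dmitri–Juno: 1; Theo–Juno: 1.
All other pairs contribute 0.
Summing the contributions gives betweenness(Fay) = 9.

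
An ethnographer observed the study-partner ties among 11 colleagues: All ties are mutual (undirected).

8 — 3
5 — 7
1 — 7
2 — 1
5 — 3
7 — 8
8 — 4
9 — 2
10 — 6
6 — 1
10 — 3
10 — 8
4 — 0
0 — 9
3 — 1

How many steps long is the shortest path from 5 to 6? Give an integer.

One shortest route is 5 – 3 – 1 – 6, which uses 3 edges, and at distance 2 from 5 we only reach {1, 8, 10}, which does not include 6. So d(5,6) = 3.

3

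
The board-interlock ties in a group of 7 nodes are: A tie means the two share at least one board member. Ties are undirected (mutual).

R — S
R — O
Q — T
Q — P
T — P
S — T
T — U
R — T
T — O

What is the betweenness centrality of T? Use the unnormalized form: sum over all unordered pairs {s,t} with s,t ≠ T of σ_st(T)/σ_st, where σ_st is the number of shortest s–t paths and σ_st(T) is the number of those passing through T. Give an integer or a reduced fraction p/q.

23/2

Pairs whose geodesics pass through T — S–U: 1; S–O: 1/2; S–P: 1; S–Q: 1; R–U: 1; R–P: 1; R–Q: 1; U–O: 1; U–P: 1; U–Q: 1; O–P: 1; O–Q: 1.
All other pairs contribute 0.
Summing the contributions gives betweenness(T) = 23/2.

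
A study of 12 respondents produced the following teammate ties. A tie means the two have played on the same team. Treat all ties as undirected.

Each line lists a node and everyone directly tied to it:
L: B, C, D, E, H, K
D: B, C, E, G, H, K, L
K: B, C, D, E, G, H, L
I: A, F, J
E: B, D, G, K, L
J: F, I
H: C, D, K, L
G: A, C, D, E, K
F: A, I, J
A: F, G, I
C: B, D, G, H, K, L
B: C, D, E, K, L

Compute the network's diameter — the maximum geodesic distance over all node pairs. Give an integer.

Eccentricity of each node (its greatest distance to any other): A:3, B:5, C:4, D:4, E:4, F:4, G:3, H:5, I:4, J:5, K:4, L:5.
The maximum eccentricity is 5, realized for instance by the pair B–J via B – K – G – A – I – J. So the diameter is 5.

5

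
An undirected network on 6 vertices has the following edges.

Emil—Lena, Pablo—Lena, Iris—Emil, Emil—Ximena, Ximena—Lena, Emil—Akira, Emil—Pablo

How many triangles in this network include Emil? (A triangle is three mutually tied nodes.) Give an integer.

Emil's neighbors: Akira, Iris, Lena, Pablo, and Ximena.
Neighbor pairs that are themselves tied: Emil–Lena–Pablo; Emil–Lena–Ximena. Each forms one triangle with Emil, for 2 in total.

2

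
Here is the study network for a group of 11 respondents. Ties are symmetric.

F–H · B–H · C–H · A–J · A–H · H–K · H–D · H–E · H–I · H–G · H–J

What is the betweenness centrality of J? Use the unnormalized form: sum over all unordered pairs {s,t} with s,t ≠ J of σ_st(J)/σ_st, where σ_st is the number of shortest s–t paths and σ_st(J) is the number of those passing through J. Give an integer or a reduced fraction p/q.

No shortest path between any pair of other nodes passes through J.
Summing the contributions gives betweenness(J) = 0.

0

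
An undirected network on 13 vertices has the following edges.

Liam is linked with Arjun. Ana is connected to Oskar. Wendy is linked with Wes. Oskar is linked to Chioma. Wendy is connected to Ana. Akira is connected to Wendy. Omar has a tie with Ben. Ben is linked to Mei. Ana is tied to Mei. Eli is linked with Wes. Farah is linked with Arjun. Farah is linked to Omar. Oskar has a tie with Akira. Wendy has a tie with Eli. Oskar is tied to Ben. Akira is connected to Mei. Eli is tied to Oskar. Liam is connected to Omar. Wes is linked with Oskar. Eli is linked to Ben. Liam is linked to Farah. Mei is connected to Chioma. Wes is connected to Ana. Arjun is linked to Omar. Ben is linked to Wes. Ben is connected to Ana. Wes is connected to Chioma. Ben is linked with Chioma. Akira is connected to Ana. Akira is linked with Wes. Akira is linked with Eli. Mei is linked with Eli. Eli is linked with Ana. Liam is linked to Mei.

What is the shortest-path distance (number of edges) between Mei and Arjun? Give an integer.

2

One shortest route is Mei – Liam – Arjun, which uses 2 edges, and Mei and Arjun are not directly tied, so nothing shorter exists. So d(Mei,Arjun) = 2.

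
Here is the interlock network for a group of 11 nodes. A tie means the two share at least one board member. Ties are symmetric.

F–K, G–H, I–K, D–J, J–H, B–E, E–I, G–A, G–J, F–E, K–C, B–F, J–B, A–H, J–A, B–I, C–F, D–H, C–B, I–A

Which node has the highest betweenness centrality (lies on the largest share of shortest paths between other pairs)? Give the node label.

Unnormalized betweenness of each node: A:409/60, B:941/60, C:47/60, D:0, E:7/12, F:107/60, G:0, H:23/15, I:177/20, J:291/20, K:17/12.
B has the largest value, 941/60, making it the main broker — the node through which the most shortest paths run.

B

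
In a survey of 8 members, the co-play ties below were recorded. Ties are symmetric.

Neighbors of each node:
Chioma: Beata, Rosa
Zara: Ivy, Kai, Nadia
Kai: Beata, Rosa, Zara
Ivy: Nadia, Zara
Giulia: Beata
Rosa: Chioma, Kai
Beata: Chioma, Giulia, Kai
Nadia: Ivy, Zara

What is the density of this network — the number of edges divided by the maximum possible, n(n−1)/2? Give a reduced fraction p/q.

There are 9 edges and 8 nodes, so the maximum possible is C(8,2) = 28.
Density = 9/28.

9/28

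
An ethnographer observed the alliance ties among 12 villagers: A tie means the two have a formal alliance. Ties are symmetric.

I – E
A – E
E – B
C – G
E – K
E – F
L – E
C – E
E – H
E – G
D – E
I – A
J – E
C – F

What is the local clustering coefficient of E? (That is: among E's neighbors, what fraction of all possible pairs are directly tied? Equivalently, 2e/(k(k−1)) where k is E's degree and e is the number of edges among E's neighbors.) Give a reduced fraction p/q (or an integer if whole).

3/55

E's neighbors: A, B, C, D, F, G, H, I, J, K, and L (k = 11).
Possible neighbor pairs: C(11,2) = 55. Edges among them: A–I, C–F, C–G → e = 3.
Clustering(E) = 3/55.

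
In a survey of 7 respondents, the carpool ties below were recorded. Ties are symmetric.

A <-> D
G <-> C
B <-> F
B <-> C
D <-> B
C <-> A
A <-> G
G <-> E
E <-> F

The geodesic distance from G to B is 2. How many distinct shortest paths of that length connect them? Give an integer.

The shortest distance is 2, and the only length-2 path is G–C–B. So there is exactly 1 shortest path.

1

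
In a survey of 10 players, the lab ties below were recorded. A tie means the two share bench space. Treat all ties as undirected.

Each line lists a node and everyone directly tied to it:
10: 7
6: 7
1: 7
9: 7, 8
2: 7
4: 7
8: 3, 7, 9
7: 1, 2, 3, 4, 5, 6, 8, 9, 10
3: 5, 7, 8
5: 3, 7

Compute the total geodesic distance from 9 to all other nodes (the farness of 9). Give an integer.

Distances from 9: 1:2, 2:2, 3:2, 4:2, 5:2, 6:2, 7:1, 8:1, 10:2.
Sum = 2 + 2 + 2 + 2 + 2 + 2 + 1 + 1 + 2 = 16.

16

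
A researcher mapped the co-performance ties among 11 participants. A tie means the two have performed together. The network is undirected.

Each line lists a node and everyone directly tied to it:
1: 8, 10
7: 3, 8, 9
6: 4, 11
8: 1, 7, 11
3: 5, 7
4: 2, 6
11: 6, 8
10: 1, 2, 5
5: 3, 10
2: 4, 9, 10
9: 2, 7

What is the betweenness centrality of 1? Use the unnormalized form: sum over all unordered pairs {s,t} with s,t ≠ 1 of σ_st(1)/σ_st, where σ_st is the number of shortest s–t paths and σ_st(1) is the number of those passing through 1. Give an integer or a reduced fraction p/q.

Pairs whose geodesics pass through 1 — 8–2: 1/2; 8–5: 1/2; 8–10: 1; 11–5: 1/2; 11–10: 1; 7–10: 1/3.
All other pairs contribute 0.
Summing the contributions gives betweenness(1) = 23/6.

23/6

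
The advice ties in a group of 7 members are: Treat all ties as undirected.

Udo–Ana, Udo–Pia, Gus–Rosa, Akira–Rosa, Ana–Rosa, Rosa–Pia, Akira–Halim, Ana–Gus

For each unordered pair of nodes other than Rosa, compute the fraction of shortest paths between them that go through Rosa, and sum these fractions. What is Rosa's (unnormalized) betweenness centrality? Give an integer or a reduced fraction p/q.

Pairs whose geodesics pass through Rosa — Halim–Ana: 1; Halim–Pia: 1; Halim–Udo: 2/2; Halim–Gus: 1; Ana–Pia: 1/2; Ana–Akira: 1; Pia–Akira: 1; Pia–Gus: 1; Udo–Akira: 2/2; Akira–Gus: 1.
All other pairs contribute 0.
Summing the contributions gives betweenness(Rosa) = 19/2.

19/2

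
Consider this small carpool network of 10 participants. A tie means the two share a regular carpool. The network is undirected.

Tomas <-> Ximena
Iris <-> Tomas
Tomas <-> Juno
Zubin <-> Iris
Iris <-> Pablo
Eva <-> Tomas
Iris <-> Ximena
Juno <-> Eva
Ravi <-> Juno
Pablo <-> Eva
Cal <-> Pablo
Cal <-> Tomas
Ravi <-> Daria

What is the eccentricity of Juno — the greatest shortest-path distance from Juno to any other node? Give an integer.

3

Distances from Juno: Cal:2, Daria:2, Eva:1, Iris:2, Pablo:2, Ravi:1, Tomas:1, Ximena:2, Zubin:3.
The largest is 3 (to Zubin), so the eccentricity of Juno is 3.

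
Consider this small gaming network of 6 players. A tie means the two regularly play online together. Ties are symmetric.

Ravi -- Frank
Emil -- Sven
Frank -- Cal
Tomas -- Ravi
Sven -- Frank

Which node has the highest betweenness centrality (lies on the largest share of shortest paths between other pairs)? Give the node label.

Unnormalized betweenness of each node: Cal:0, Emil:0, Frank:8, Ravi:4, Sven:4, Tomas:0.
Frank has the largest value, 8, making it the main broker — the node through which the most shortest paths run.

Frank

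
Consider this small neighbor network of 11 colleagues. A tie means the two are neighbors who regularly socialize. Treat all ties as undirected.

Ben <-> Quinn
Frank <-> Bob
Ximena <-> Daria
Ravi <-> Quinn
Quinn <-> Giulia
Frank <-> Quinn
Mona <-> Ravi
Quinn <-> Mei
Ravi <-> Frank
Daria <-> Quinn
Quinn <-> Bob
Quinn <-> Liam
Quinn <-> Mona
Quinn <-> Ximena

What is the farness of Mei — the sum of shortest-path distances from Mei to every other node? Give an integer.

19

Distances from Mei: Ben:2, Bob:2, Daria:2, Frank:2, Giulia:2, Liam:2, Mona:2, Quinn:1, Ravi:2, Ximena:2.
Sum = 2 + 2 + 2 + 2 + 2 + 2 + 2 + 1 + 2 + 2 = 19.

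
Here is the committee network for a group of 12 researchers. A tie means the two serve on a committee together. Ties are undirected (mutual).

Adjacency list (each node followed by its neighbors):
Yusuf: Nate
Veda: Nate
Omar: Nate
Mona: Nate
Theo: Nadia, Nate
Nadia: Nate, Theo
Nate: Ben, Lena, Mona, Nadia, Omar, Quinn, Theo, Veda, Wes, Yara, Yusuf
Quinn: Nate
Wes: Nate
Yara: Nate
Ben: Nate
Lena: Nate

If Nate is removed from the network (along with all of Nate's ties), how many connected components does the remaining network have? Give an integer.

Without Nate, the remaining ties split the others into: {Lena}; {Mona}; {Wes}; {Quinn}; {Nadia, Theo}; {Yusuf}; {Ben}; {Veda}; {Omar}; {Yara}.
That's 10 separate components.

10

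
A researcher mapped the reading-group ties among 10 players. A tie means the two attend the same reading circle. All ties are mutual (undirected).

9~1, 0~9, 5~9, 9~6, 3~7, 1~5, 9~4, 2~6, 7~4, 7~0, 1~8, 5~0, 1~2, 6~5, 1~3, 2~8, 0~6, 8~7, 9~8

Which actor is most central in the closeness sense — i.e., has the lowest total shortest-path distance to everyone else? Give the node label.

9

Farness (sum of distances to all others) for each node — 0:14, 1:13, 2:16, 3:17, 4:17, 5:14, 6:15, 7:14, 8:14, 9:12.
The smallest farness is 12, for 9, so 9 has the highest closeness.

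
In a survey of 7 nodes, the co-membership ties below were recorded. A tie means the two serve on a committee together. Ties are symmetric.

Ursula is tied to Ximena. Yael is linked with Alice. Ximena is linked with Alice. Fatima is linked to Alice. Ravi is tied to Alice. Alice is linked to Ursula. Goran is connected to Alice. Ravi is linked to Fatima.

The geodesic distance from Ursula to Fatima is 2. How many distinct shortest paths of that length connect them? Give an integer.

1

The shortest distance is 2, and the only length-2 path is Ursula–Alice–Fatima. So there is exactly 1 shortest path.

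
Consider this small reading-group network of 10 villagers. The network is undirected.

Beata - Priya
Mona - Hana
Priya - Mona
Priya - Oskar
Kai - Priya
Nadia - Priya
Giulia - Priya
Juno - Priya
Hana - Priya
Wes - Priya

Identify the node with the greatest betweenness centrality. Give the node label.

Priya

Unnormalized betweenness of each node: Beata:0, Giulia:0, Hana:0, Juno:0, Kai:0, Mona:0, Nadia:0, Oskar:0, Priya:35, Wes:0.
Priya has the largest value, 35, making it the main broker — the node through which the most shortest paths run.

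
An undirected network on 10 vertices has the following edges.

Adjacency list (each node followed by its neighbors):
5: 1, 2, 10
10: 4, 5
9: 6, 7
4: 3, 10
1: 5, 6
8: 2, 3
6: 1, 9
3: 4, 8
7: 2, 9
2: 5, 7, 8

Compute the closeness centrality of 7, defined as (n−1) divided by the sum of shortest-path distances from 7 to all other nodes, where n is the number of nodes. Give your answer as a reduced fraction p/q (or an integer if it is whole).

3/7

Distances from 7: 1:3, 2:1, 3:3, 4:4, 5:2, 6:2, 8:2, 9:1, 10:3. Sum = 21.
n = 10, so closeness = 9/21 = 3/7.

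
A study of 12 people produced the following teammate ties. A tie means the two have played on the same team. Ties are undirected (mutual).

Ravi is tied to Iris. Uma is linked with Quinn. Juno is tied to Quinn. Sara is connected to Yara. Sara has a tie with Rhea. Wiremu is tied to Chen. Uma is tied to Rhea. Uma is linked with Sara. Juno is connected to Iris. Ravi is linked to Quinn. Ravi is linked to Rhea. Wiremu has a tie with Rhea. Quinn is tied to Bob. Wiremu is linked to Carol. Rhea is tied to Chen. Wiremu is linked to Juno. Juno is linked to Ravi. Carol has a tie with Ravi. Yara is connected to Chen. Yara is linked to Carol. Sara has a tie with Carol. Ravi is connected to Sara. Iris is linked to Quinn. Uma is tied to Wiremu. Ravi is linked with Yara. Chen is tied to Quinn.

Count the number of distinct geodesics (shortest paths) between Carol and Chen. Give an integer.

2

The shortest distance is 2. The length-2 paths are: Carol–Yara–Chen; Carol–Wiremu–Chen.
That gives 2 distinct shortest paths.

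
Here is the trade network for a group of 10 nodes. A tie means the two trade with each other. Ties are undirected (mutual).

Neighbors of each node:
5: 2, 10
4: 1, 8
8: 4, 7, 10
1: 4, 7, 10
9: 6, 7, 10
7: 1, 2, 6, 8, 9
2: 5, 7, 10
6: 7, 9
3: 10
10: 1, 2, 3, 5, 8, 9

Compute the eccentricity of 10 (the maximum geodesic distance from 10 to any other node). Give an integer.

Distances from 10: 1:1, 2:1, 3:1, 4:2, 5:1, 6:2, 7:2, 8:1, 9:1.
The largest is 2 (to 7, 4, and 6), so the eccentricity of 10 is 2.

2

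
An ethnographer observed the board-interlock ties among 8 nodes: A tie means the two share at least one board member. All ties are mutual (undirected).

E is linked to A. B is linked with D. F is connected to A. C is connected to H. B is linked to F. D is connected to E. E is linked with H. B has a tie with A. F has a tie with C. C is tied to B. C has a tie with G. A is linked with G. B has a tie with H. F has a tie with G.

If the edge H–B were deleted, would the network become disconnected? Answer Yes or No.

No

Even without that edge, H still reaches B via H – C – B, so the network stays connected. Not a bridge.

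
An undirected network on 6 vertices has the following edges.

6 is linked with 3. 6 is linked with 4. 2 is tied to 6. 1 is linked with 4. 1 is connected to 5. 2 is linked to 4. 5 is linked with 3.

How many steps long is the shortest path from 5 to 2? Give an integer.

One shortest route is 5 – 3 – 6 – 2, which uses 3 edges, and at distance 2 from 5 we only reach {4, 6}, which does not include 2. So d(5,2) = 3.

3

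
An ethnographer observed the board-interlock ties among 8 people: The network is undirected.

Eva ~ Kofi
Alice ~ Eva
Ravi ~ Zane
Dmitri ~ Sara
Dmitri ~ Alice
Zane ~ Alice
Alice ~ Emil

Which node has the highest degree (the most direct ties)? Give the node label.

Alice

Degrees — Alice:4, Dmitri:2, Emil:1, Eva:2, Kofi:1, Ravi:1, Sara:1, Zane:2.
The maximum is 4, attained only by Alice.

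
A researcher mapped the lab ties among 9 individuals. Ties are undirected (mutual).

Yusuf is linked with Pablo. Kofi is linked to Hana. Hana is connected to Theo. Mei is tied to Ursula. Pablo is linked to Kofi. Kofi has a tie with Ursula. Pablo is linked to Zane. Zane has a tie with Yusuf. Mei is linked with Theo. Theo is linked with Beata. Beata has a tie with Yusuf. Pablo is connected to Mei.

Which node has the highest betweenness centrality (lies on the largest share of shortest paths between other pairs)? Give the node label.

Pablo

Unnormalized betweenness of each node: Beata:2, Hana:3/2, Kofi:5, Mei:5, Pablo:9, Theo:5, Ursula:1/2, Yusuf:3, Zane:0.
Pablo has the largest value, 9, making it the main broker — the node through which the most shortest paths run.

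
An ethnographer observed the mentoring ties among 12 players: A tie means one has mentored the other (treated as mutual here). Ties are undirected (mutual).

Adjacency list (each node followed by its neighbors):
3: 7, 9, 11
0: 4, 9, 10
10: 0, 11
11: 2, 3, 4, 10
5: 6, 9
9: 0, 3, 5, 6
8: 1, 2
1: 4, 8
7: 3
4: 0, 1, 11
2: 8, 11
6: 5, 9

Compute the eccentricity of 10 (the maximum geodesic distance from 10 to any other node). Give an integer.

3

Distances from 10: 0:1, 1:3, 2:2, 3:2, 4:2, 5:3, 6:3, 7:3, 8:3, 9:2, 11:1.
The largest is 3 (to 1, 5, 6, 7, and 8), so the eccentricity of 10 is 3.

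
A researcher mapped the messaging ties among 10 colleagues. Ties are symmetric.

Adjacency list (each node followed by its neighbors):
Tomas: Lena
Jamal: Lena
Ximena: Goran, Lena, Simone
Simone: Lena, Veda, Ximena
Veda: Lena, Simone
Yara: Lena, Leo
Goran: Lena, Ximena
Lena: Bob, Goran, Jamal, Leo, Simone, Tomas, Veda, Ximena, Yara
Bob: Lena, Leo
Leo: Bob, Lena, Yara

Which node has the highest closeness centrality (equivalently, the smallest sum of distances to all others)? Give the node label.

Lena

Farness (sum of distances to all others) for each node — Bob:16, Goran:16, Jamal:17, Lena:9, Leo:15, Simone:15, Tomas:17, Veda:16, Ximena:15, Yara:16.
The smallest farness is 9, for Lena, so Lena has the highest closeness.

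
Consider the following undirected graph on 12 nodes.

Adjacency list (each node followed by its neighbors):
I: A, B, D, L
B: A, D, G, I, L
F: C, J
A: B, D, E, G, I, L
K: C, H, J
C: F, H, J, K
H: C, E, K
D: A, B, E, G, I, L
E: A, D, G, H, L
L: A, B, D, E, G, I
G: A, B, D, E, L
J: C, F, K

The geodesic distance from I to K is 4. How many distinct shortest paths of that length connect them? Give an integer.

The shortest distance is 4. The length-4 paths are: I–A–E–H–K; I–D–E–H–K; I–L–E–H–K.
That gives 3 distinct shortest paths.

3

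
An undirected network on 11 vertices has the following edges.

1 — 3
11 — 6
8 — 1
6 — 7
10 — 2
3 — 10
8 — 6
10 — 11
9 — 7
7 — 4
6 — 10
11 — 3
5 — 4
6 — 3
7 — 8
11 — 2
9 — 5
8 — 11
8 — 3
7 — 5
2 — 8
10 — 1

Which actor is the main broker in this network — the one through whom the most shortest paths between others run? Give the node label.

Unnormalized betweenness of each node: 1:1/5, 2:1/5, 3:13/15, 4:0, 5:1/2, 6:41/5, 7:43/2, 8:83/6, 9:0, 10:11/6, 11:13/15.
7 has the largest value, 43/2, making it the main broker — the node through which the most shortest paths run.

7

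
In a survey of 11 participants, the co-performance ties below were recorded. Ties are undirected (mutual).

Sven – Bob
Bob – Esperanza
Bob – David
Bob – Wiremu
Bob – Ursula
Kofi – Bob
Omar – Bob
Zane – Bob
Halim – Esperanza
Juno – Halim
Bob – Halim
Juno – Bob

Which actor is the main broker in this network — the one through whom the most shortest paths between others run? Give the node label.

Unnormalized betweenness of each node: Bob:85/2, David:0, Esperanza:0, Halim:1/2, Juno:0, Kofi:0, Omar:0, Sven:0, Ursula:0, Wiremu:0, Zane:0.
Bob has the largest value, 85/2, making it the main broker — the node through which the most shortest paths run.

Bob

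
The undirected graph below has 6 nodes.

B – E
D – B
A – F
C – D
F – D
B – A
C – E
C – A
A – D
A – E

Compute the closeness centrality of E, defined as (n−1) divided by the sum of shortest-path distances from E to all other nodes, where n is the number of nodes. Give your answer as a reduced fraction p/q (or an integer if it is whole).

Distances from E: A:1, B:1, C:1, D:2, F:2. Sum = 7.
n = 6, so closeness = 5/7.

5/7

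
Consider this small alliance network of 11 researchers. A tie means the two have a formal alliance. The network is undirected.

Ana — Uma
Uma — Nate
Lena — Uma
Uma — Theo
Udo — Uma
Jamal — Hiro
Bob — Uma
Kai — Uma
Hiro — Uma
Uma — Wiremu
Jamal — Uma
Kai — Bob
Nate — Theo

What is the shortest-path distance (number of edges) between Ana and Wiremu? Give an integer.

2

One shortest route is Ana – Uma – Wiremu, which uses 2 edges, and Ana and Wiremu are not directly tied, so nothing shorter exists. So d(Ana,Wiremu) = 2.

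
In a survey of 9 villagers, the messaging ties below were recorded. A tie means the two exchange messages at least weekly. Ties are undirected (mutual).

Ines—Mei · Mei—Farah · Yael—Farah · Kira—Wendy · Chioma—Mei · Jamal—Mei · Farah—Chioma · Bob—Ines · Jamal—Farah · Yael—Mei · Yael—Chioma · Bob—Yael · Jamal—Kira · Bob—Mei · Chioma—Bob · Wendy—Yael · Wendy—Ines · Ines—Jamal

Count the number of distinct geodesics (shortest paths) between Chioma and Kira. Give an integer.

3

The shortest distance is 3. The length-3 paths are: Chioma–Mei–Jamal–Kira; Chioma–Farah–Jamal–Kira; Chioma–Yael–Wendy–Kira.
That gives 3 distinct shortest paths.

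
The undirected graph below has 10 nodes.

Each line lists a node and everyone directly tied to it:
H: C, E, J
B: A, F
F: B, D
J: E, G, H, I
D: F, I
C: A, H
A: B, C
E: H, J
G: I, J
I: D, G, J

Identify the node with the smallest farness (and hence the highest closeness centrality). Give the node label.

J

Farness (sum of distances to all others) for each node — A:23, B:24, C:21, D:21, E:22, F:23, G:22, H:19, I:19, J:18.
The smallest farness is 18, for J, so J has the highest closeness.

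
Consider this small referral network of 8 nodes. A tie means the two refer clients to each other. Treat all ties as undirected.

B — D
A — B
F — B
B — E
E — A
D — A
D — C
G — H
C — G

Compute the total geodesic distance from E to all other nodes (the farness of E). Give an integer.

18

Distances from E: A:1, B:1, C:3, D:2, F:2, G:4, H:5.
Sum = 1 + 1 + 3 + 2 + 2 + 4 + 5 = 18.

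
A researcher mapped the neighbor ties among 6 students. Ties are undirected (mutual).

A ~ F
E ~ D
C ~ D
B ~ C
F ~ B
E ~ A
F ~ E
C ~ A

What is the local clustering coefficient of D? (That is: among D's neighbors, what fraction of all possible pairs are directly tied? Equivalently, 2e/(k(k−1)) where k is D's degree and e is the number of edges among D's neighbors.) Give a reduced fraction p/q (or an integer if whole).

0

D's neighbors: C and E (k = 2).
Possible neighbor pairs: C(2,2) = 1. Edges among them: none → e = 0.
Clustering(D) = 0/1.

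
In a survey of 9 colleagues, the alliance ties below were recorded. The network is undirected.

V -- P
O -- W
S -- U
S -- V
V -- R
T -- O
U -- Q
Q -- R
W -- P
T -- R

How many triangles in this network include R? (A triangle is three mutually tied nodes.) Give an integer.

0

R's neighbors are Q, T, and V, but none of them are tied to each other, so no triangle contains R.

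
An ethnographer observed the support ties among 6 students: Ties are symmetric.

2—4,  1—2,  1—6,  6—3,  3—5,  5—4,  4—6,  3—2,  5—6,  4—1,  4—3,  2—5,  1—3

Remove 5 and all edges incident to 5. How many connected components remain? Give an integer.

5's neighbors (2, 3, 4, and 6) remain reachable from one another through other ties, so the rest of the network stays in one piece.

1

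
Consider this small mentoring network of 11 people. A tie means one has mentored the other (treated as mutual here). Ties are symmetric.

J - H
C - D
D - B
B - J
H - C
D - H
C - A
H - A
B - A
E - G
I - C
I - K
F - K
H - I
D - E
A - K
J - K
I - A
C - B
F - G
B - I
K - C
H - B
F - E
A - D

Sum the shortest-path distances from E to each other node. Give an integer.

19

Distances from E: A:2, B:2, C:2, D:1, F:1, G:1, H:2, I:3, J:3, K:2.
Sum = 2 + 2 + 2 + 1 + 1 + 1 + 2 + 3 + 3 + 2 = 19.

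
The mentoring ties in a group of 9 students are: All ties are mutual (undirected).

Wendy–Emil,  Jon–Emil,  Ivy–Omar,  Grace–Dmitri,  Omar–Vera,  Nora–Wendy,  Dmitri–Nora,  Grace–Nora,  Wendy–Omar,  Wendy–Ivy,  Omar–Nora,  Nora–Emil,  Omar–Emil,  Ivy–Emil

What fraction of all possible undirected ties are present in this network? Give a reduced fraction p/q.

7/18

There are 14 edges and 9 nodes, so the maximum possible is C(9,2) = 36.
Density = 14/36 = 7/18.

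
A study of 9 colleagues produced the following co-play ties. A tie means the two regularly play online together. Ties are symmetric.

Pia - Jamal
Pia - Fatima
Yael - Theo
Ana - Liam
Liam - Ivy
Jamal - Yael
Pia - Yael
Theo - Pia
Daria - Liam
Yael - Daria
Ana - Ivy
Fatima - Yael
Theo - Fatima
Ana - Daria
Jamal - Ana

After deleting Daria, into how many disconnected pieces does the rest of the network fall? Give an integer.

Daria's neighbors (Ana, Liam, and Yael) remain reachable from one another through other ties, so the rest of the network stays in one piece.

1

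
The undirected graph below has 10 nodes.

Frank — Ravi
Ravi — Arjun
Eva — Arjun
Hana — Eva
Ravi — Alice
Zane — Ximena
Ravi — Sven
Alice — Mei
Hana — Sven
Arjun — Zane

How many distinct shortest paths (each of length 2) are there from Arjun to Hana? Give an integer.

The shortest distance is 2, and the only length-2 path is Arjun–Eva–Hana. So there is exactly 1 shortest path.

1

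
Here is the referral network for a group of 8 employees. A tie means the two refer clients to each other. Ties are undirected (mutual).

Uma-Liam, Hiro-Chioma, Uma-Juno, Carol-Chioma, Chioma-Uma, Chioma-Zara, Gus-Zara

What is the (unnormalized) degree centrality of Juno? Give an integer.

1

Juno is directly tied to Uma. That is 1 neighbor, so the degree of Juno is 1.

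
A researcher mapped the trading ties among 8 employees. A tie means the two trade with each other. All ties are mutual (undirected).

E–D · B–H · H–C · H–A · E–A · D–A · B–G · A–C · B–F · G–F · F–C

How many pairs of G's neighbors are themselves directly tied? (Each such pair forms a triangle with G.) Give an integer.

1

G's neighbors: B and F.
Neighbor pairs that are themselves tied: G–B–F. Each forms one triangle with G, for 1 in total.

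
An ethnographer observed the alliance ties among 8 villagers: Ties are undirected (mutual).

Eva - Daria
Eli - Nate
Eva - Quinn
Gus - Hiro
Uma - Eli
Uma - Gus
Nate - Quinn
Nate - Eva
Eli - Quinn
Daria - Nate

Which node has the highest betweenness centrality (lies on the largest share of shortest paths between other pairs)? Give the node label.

Unnormalized betweenness of each node: Daria:0, Eli:12, Eva:1/2, Gus:6, Hiro:0, Nate:13/2, Quinn:2, Uma:10.
Eli has the largest value, 12, making it the main broker — the node through which the most shortest paths run.

Eli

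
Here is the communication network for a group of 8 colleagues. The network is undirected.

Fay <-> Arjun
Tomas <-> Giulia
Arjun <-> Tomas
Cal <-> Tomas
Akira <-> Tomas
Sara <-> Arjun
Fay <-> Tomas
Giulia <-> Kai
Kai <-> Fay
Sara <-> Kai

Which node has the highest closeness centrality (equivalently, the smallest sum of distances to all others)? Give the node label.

Tomas

Farness (sum of distances to all others) for each node — Akira:15, Arjun:11, Cal:15, Fay:11, Giulia:12, Kai:13, Sara:14, Tomas:9.
The smallest farness is 9, for Tomas, so Tomas has the highest closeness.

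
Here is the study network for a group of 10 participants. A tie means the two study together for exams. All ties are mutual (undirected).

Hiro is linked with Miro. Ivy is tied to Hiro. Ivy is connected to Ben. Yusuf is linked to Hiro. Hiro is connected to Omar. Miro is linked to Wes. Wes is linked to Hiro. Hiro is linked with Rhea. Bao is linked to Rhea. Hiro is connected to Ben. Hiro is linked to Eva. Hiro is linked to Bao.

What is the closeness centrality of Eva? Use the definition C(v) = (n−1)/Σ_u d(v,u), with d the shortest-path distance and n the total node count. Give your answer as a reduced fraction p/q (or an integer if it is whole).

9/17

Distances from Eva: Bao:2, Ben:2, Hiro:1, Ivy:2, Miro:2, Omar:2, Rhea:2, Wes:2, Yusuf:2. Sum = 17.
n = 10, so closeness = 9/17.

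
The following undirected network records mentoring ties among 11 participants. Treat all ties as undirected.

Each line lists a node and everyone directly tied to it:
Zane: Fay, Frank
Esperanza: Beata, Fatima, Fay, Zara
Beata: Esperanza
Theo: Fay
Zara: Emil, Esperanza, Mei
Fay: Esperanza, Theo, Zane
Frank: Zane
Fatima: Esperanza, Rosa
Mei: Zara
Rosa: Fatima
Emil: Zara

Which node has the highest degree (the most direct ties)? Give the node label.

Degrees — Beata:1, Emil:1, Esperanza:4, Fatima:2, Fay:3, Frank:1, Mei:1, Rosa:1, Theo:1, Zane:2, Zara:3.
The maximum is 4, attained only by Esperanza.

Esperanza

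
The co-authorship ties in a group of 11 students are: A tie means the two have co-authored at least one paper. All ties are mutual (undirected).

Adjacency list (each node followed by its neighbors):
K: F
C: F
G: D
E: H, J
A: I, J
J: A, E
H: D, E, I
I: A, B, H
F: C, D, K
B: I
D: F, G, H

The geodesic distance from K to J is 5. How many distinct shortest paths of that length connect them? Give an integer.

The shortest distance is 5, and the only length-5 path is K–F–D–H–E–J. So there is exactly 1 shortest path.

1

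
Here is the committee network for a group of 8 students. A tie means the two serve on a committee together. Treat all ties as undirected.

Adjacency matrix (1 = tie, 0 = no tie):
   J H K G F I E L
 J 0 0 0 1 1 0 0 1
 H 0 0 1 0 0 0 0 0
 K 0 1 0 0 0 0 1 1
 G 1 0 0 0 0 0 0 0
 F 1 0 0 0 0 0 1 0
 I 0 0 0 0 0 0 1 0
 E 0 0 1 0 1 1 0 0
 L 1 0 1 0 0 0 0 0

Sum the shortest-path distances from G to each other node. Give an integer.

19

Distances from G: E:3, F:2, H:4, I:4, J:1, K:3, L:2.
Sum = 3 + 2 + 4 + 4 + 1 + 3 + 2 = 19.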